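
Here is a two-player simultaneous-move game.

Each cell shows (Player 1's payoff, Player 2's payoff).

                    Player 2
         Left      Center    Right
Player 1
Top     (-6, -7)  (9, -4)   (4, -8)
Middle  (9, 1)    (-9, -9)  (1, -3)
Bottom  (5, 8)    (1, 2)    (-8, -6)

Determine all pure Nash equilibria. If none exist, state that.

(Top, Center), (Middle, Left)

(Top, Left): Player 1 can switch to Middle (-6 → 9). Not NE.
(Top, Center): Player 1 gets 9, best alternative 1; Player 2 gets -4, best alternative -7. No profitable deviation — NE.
(Top, Right): Player 2 can switch to Left (-8 → -7). Not NE.
(Middle, Left): Player 1 gets 9, best alternative 5; Player 2 gets 1, best alternative -3. No profitable deviation — NE.
(Middle, Center): Player 1 can switch to Top (-9 → 9). Not NE.
(Middle, Right): Player 1 can switch to Top (1 → 4). Not NE.
(Bottom, Left): Player 1 can switch to Middle (5 → 9). Not NE.
(Bottom, Center): Player 1 can switch to Top (1 → 9). Not NE.
(Bottom, Right): Player 1 can switch to Top (-8 → 4). Not NE.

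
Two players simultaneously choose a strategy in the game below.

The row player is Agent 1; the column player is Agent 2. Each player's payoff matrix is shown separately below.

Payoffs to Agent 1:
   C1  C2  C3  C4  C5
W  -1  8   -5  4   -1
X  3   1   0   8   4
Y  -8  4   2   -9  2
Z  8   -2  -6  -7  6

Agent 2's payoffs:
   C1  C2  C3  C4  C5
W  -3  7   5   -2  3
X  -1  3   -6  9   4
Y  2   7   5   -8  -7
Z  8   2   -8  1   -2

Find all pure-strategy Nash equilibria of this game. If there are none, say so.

(W, C1): Agent 1 can switch to X (-1 → 3). Not NE.
(W, C2): Agent 1 gets 8, best alternative 4; Agent 2 gets 7, best alternative 5. No profitable deviation — NE.
(W, C3): Agent 1 can switch to X (-5 → 0). Not NE.
(W, C4): Agent 1 can switch to X (4 → 8). Not NE.
(W, C5): Agent 1 can switch to X (-1 → 4). Not NE.
(X, C1): Agent 1 can switch to Z (3 → 8). Not NE.
(X, C2): Agent 1 can switch to W (1 → 8). Not NE.
(X, C3): Agent 1 can switch to Y (0 → 2). Not NE.
(X, C4): Agent 1 gets 8, best alternative 4; Agent 2 gets 9, best alternative 4. No profitable deviation — NE.
(X, C5): Agent 1 can switch to Z (4 → 6). Not NE.
(Y, C1): Agent 1 can switch to W (-8 → -1). Not NE.
(Y, C2): Agent 1 can switch to W (4 → 8). Not NE.
(Z, C1): Agent 1 gets 8, best alternative 3; Agent 2 gets 8, best alternative 2. No profitable deviation — NE.
(The remaining 7 profiles each have a profitable deviation by the same check.)

(W, C2); (X, C4); (Z, C1)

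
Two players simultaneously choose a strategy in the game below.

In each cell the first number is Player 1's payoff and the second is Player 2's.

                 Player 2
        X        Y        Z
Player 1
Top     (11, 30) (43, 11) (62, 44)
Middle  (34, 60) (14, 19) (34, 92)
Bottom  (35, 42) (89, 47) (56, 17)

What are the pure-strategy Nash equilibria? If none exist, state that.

Pure-strategy Nash equilibria: (Top, Z), (Bottom, Y)

Player 1 against X: payoffs 11, 34, 35 → best response Bottom.
Player 1 against Y: payoffs 43, 14, 89 → best response Bottom.
Player 1 against Z: payoffs 62, 34, 56 → best response Top.
Player 2 against Top: payoffs 30, 11, 44 → best response Z.
Player 2 against Middle: payoffs 60, 19, 92 → best response Z.
Player 2 against Bottom: payoffs 42, 47, 17 → best response Y.
Mutual best responses: (Top, Z); (Bottom, Y).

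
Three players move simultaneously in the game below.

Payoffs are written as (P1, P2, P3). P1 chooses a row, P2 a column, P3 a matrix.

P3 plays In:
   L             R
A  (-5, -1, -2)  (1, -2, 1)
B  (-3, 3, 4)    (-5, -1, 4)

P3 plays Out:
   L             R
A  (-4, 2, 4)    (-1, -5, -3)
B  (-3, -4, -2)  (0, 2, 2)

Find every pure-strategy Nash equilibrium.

Pure NE: (B, L, In)

P1 against (L, In): payoffs -5, -3 → best response B.
P1 against (L, Out): payoffs -4, -3 → best response B.
P1 against (R, In): payoffs 1, -5 → best response A.
P1 against (R, Out): payoffs -1, 0 → best response B.
P2 against (A, In): payoffs -1, -2 → best response L.
P2 against (A, Out): payoffs 2, -5 → best response L.
P2 against (B, In): payoffs 3, -1 → best response L.
P2 against (B, Out): payoffs -4, 2 → best response R.
P3 against (A, L): payoffs -2, 4 → best response Out.
P3 against (A, R): payoffs 1, -3 → best response In.
P3 against (B, L): payoffs 4, -2 → best response In.
P3 against (B, R): payoffs 4, 2 → best response In.
Mutual best responses: (B, L, In).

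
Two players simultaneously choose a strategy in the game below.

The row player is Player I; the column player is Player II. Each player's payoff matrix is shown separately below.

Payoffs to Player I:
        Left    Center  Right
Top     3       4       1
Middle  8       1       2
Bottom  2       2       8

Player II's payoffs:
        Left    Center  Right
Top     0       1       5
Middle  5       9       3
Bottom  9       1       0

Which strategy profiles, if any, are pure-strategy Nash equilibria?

There is no pure-strategy Nash equilibrium.

Player I against Left: payoffs 3, 8, 2 → best response Middle.
Player I against Center: payoffs 4, 1, 2 → best response Top.
Player I against Right: payoffs 1, 2, 8 → best response Bottom.
Player II against Top: payoffs 0, 1, 5 → best response Right.
Player II against Middle: payoffs 5, 9, 3 → best response Center.
Player II against Bottom: payoffs 9, 1, 0 → best response Left.
No profile is a mutual best response for all players.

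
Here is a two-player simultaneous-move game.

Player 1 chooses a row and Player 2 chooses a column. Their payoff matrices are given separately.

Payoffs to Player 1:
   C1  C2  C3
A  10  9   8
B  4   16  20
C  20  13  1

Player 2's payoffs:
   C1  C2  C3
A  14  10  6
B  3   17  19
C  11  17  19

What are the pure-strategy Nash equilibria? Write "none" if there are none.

(B, C3)

Player 1 against C1: payoffs 10, 4, 20 → best response C.
Player 1 against C2: payoffs 9, 16, 13 → best response B.
Player 1 against C3: payoffs 8, 20, 1 → best response B.
Player 2 against A: payoffs 14, 10, 6 → best response C1.
Player 2 against B: payoffs 3, 17, 19 → best response C3.
Player 2 against C: payoffs 11, 17, 19 → best response C3.
Mutual best responses: (B, C3).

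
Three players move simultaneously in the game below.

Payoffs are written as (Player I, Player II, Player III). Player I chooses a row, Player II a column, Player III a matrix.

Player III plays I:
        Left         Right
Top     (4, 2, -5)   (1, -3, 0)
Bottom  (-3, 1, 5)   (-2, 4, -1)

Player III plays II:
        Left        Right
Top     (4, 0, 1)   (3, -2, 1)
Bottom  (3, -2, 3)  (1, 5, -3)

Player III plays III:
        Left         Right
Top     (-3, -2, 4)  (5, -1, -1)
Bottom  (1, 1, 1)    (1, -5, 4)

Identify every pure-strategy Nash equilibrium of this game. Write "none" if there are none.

(Top, Left, I): Player III can switch to II (-5 → 1). Not NE.
(Top, Left, II): Player III can switch to III (1 → 4). Not NE.
(Top, Left, III): Player I can switch to Bottom (-3 → 1). Not NE.
(Top, Right, I): Player II can switch to Left (-3 → 2). Not NE.
(Top, Right, II): Player II can switch to Left (-2 → 0). Not NE.
(Top, Right, III): Player III can switch to I (-1 → 0). Not NE.
(Bottom, Left, I): Player I can switch to Top (-3 → 4). Not NE.
(Bottom, Left, II): Player I can switch to Top (3 → 4). Not NE.
(Bottom, Left, III): Player III can switch to I (1 → 5). Not NE.
(Bottom, Right, I): Player I can switch to Top (-2 → 1). Not NE.
(Bottom, Right, II): Player I can switch to Top (1 → 3). Not NE.
(Bottom, Right, III): Player I can switch to Top (1 → 5). Not NE.

There is no pure-strategy Nash equilibrium.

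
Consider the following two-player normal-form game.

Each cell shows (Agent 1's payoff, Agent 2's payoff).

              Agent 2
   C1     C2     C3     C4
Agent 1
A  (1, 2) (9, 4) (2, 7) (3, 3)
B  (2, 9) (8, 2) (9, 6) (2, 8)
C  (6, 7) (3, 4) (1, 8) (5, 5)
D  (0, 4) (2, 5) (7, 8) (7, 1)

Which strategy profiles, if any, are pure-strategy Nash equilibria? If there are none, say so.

No pure-strategy Nash equilibrium.

Mark each player's best response to every combination of opponents' strategies; a profile where every player is best-responding is a pure Nash equilibrium.
Agent 1 against C1: payoffs 1, 2, 6, 0 → best response C.
Agent 1 against C2: payoffs 9, 8, 3, 2 → best response A.
Agent 1 against C3: payoffs 2, 9, 1, 7 → best response B.
Agent 1 against C4: payoffs 3, 2, 5, 7 → best response D.
Agent 2 against A: payoffs 2, 4, 7, 3 → best response C3.
Agent 2 against B: payoffs 9, 2, 6, 8 → best response C1.
Agent 2 against C: payoffs 7, 4, 8, 5 → best response C3.
Agent 2 against D: payoffs 4, 5, 8, 1 → best response C3.
No profile is a mutual best response for all players.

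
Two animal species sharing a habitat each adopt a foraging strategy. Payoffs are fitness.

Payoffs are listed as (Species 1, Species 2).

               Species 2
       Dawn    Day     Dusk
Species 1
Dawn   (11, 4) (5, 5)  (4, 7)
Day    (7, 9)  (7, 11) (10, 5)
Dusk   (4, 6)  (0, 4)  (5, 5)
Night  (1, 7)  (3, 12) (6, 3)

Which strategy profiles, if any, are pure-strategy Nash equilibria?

Pure NE: (Day, Day)

(Dawn, Dawn): Species 2 can switch to Day (4 → 5). Not NE.
(Dawn, Day): Species 1 can switch to Day (5 → 7). Not NE.
(Dawn, Dusk): Species 1 can switch to Day (4 → 10). Not NE.
(Day, Dawn): Species 1 can switch to Dawn (7 → 11). Not NE.
(Day, Day): Species 1 gets 7, best alternative 5; Species 2 gets 11, best alternative 9. No profitable deviation — NE.
(Day, Dusk): Species 2 can switch to Dawn (5 → 9). Not NE.
(Dusk, Dawn): Species 1 can switch to Dawn (4 → 11). Not NE.
(Dusk, Day): Species 1 can switch to Dawn (0 → 5). Not NE.
(Dusk, Dusk): Species 1 can switch to Day (5 → 10). Not NE.
(The remaining 3 profiles each have a profitable deviation by the same check.)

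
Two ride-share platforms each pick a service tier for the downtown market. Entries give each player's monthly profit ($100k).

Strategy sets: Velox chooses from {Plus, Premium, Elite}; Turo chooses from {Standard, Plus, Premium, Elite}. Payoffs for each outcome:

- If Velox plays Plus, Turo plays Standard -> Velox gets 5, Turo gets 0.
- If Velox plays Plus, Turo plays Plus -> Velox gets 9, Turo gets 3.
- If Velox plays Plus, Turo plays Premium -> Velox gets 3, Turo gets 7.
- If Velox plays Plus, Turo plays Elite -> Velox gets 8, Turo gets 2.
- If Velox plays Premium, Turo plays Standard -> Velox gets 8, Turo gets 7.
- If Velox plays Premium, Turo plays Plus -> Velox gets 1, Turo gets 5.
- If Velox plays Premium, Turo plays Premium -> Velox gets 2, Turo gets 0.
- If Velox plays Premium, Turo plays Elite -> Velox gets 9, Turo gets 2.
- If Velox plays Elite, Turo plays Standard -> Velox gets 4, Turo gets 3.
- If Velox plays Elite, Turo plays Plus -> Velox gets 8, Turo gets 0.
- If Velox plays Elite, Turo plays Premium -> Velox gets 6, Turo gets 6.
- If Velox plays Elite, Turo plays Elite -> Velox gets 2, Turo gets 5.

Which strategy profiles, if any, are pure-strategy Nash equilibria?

For each player, find the best response to each opponent profile; mutual best responses are the pure NE.
Velox against Standard: payoffs 5, 8, 4 → best response Premium.
Velox against Plus: payoffs 9, 1, 8 → best response Plus.
Velox against Premium: payoffs 3, 2, 6 → best response Elite.
Velox against Elite: payoffs 8, 9, 2 → best response Premium.
Turo against Plus: payoffs 0, 3, 7, 2 → best response Premium.
Turo against Premium: payoffs 7, 5, 0, 2 → best response Standard.
Turo against Elite: payoffs 3, 0, 6, 5 → best response Premium.
Mutual best responses: (Premium, Standard); (Elite, Premium).

Pure-strategy Nash equilibria: (Premium, Standard) and (Elite, Premium)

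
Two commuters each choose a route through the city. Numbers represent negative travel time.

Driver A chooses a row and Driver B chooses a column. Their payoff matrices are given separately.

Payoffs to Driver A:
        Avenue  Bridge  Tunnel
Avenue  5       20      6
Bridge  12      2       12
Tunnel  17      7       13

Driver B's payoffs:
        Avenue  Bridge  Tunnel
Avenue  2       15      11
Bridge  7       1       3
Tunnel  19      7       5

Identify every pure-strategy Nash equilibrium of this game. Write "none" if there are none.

Pure-strategy Nash equilibria: (Avenue, Bridge) and (Tunnel, Avenue)

(Avenue, Avenue): Driver A can switch to Bridge (5 → 12). Not NE.
(Avenue, Bridge): Driver A gets 20, best alternative 7; Driver B gets 15, best alternative 11. No profitable deviation — NE.
(Avenue, Tunnel): Driver A can switch to Bridge (6 → 12). Not NE.
(Bridge, Avenue): Driver A can switch to Tunnel (12 → 17). Not NE.
(Bridge, Bridge): Driver A can switch to Avenue (2 → 20). Not NE.
(Bridge, Tunnel): Driver A can switch to Tunnel (12 → 13). Not NE.
(Tunnel, Avenue): Driver A gets 17, best alternative 12; Driver B gets 19, best alternative 7. No profitable deviation — NE.
(Tunnel, Bridge): Driver A can switch to Avenue (7 → 20). Not NE.
(Tunnel, Tunnel): Driver B can switch to Avenue (5 → 19). Not NE.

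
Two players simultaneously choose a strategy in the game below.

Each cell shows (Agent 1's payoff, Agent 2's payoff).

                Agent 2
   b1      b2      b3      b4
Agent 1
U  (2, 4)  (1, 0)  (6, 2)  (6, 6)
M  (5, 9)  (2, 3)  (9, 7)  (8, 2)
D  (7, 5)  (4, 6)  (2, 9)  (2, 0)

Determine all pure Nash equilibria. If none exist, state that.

Agent 1 against b1: payoffs 2, 5, 7 → best response D.
Agent 1 against b2: payoffs 1, 2, 4 → best response D.
Agent 1 against b3: payoffs 6, 9, 2 → best response M.
Agent 1 against b4: payoffs 6, 8, 2 → best response M.
Agent 2 against U: payoffs 4, 0, 2, 6 → best response b4.
Agent 2 against M: payoffs 9, 3, 7, 2 → best response b1.
Agent 2 against D: payoffs 5, 6, 9, 0 → best response b3.
No profile is a mutual best response for all players.

none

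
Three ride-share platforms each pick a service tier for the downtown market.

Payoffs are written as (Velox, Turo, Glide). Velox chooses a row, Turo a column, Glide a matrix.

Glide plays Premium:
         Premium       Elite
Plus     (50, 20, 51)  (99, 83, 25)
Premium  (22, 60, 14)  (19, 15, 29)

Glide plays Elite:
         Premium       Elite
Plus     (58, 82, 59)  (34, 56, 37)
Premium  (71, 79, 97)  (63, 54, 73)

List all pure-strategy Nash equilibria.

(Premium, Premium, Elite)

Velox against (Premium, Premium): payoffs 50, 22 → best response Plus.
Velox against (Premium, Elite): payoffs 58, 71 → best response Premium.
Velox against (Elite, Premium): payoffs 99, 19 → best response Plus.
Velox against (Elite, Elite): payoffs 34, 63 → best response Premium.
Turo against (Plus, Premium): payoffs 20, 83 → best response Elite.
Turo against (Plus, Elite): payoffs 82, 56 → best response Premium.
Turo against (Premium, Premium): payoffs 60, 15 → best response Premium.
Turo against (Premium, Elite): payoffs 79, 54 → best response Premium.
Glide against (Plus, Premium): payoffs 51, 59 → best response Elite.
Glide against (Plus, Elite): payoffs 25, 37 → best response Elite.
Glide against (Premium, Premium): payoffs 14, 97 → best response Elite.
Glide against (Premium, Elite): payoffs 29, 73 → best response Elite.
Mutual best responses: (Premium, Premium, Elite).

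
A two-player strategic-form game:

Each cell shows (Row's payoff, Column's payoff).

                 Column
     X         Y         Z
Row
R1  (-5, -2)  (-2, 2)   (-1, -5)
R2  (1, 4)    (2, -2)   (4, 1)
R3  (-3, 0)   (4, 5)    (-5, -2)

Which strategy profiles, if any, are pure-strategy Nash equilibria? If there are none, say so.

Row against X: payoffs -5, 1, -3 → best response R2.
Row against Y: payoffs -2, 2, 4 → best response R3.
Row against Z: payoffs -1, 4, -5 → best response R2.
Column against R1: payoffs -2, 2, -5 → best response Y.
Column against R2: payoffs 4, -2, 1 → best response X.
Column against R3: payoffs 0, 5, -2 → best response Y.
Mutual best responses: (R2, X); (R3, Y).

(R2, X), (R3, Y)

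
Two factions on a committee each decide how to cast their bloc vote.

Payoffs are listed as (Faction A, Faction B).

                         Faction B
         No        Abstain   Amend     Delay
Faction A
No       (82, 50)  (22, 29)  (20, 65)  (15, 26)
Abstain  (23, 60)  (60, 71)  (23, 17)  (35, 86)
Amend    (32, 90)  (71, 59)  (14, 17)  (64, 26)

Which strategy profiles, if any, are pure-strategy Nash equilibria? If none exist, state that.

No pure-strategy Nash equilibrium.

For each strategy profile, look for a profitable unilateral deviation.
(No, No): Faction B can switch to Amend (50 → 65). Not NE.
(No, Abstain): Faction A can switch to Abstain (22 → 60). Not NE.
(No, Amend): Faction A can switch to Abstain (20 → 23). Not NE.
(No, Delay): Faction A can switch to Abstain (15 → 35). Not NE.
(Abstain, No): Faction A can switch to No (23 → 82). Not NE.
(Abstain, Abstain): Faction A can switch to Amend (60 → 71). Not NE.
(The remaining 6 profiles each have a profitable deviation by the same check.)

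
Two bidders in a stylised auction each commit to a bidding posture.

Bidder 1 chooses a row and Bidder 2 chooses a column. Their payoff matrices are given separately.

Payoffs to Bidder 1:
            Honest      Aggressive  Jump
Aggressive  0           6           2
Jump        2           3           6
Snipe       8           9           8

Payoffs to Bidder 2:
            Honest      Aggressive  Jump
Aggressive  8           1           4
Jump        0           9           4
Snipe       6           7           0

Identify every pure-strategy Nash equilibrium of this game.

(Aggressive, Honest): Bidder 1 can switch to Jump (0 → 2). Not NE.
(Aggressive, Aggressive): Bidder 1 can switch to Snipe (6 → 9). Not NE.
(Aggressive, Jump): Bidder 1 can switch to Jump (2 → 6). Not NE.
(Jump, Honest): Bidder 1 can switch to Snipe (2 → 8). Not NE.
(Jump, Aggressive): Bidder 1 can switch to Aggressive (3 → 6). Not NE.
(Jump, Jump): Bidder 1 can switch to Snipe (6 → 8). Not NE.
(Snipe, Honest): Bidder 2 can switch to Aggressive (6 → 7). Not NE.
(Snipe, Aggressive): Bidder 1 gets 9, best alternative 6; Bidder 2 gets 7, best alternative 6. No profitable deviation — NE.
(Snipe, Jump): Bidder 2 can switch to Honest (0 → 6). Not NE.

Pure NE: (Snipe, Aggressive)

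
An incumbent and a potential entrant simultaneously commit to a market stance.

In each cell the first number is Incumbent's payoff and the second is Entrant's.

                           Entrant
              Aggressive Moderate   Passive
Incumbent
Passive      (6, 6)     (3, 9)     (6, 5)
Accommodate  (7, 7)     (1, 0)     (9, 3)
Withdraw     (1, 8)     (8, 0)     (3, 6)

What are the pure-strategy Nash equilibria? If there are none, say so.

(Accommodate, Aggressive)

(Passive, Aggressive): Incumbent can switch to Accommodate (6 → 7). Not NE.
(Passive, Moderate): Incumbent can switch to Withdraw (3 → 8). Not NE.
(Passive, Passive): Incumbent can switch to Accommodate (6 → 9). Not NE.
(Accommodate, Aggressive): Incumbent gets 7, best alternative 6; Entrant gets 7, best alternative 3. No profitable deviation — NE.
(Accommodate, Moderate): Incumbent can switch to Passive (1 → 3). Not NE.
(Accommodate, Passive): Entrant can switch to Aggressive (3 → 7). Not NE.
(Withdraw, Aggressive): Incumbent can switch to Passive (1 → 6). Not NE.
(Withdraw, Moderate): Entrant can switch to Aggressive (0 → 8). Not NE.
(Withdraw, Passive): Incumbent can switch to Passive (3 → 6). Not NE.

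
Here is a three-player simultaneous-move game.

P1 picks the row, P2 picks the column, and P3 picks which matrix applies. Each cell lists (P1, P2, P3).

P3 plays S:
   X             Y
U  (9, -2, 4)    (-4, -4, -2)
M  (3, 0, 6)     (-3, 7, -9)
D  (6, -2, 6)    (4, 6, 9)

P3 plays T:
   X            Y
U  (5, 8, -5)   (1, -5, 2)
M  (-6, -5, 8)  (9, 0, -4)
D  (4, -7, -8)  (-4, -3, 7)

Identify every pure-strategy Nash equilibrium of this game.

The pure Nash equilibria are (U, X, S) and (M, Y, T) and (D, Y, S).

Mark each player's best response to every combination of opponents' strategies; a profile where every player is best-responding is a pure Nash equilibrium.
P1 against (X, S): payoffs 9, 3, 6 → best response U.
P1 against (X, T): payoffs 5, -6, 4 → best response U.
P1 against (Y, S): payoffs -4, -3, 4 → best response D.
P1 against (Y, T): payoffs 1, 9, -4 → best response M.
P2 against (U, S): payoffs -2, -4 → best response X.
P2 against (U, T): payoffs 8, -5 → best response X.
P2 against (M, S): payoffs 0, 7 → best response Y.
P2 against (M, T): payoffs -5, 0 → best response Y.
P2 against (D, S): payoffs -2, 6 → best response Y.
P2 against (D, T): payoffs -7, -3 → best response Y.
P3 against (U, X): payoffs 4, -5 → best response S.
P3 against (U, Y): payoffs -2, 2 → best response T.
P3 against (M, X): payoffs 6, 8 → best response T.
P3 against (M, Y): payoffs -9, -4 → best response T.
P3 against (D, X): payoffs 6, -8 → best response S.
P3 against (D, Y): payoffs 9, 7 → best response S.
Mutual best responses: (U, X, S); (M, Y, T); (D, Y, S).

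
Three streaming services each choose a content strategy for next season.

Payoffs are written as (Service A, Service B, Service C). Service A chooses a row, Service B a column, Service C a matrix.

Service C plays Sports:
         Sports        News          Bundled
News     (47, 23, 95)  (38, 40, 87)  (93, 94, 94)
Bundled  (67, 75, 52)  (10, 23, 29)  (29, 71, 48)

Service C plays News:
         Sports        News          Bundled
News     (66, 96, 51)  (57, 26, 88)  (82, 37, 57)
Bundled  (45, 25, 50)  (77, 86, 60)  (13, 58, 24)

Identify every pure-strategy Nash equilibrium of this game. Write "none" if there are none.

Pure-strategy Nash equilibria: (News, Bundled, Sports), (Bundled, Sports, Sports), (Bundled, News, News)

Service A against (Sports, Sports): payoffs 47, 67 → best response Bundled.
Service A against (Sports, News): payoffs 66, 45 → best response News.
Service A against (News, Sports): payoffs 38, 10 → best response News.
Service A against (News, News): payoffs 57, 77 → best response Bundled.
Service A against (Bundled, Sports): payoffs 93, 29 → best response News.
Service A against (Bundled, News): payoffs 82, 13 → best response News.
Service B against (News, Sports): payoffs 23, 40, 94 → best response Bundled.
Service B against (News, News): payoffs 96, 26, 37 → best response Sports.
Service B against (Bundled, Sports): payoffs 75, 23, 71 → best response Sports.
Service B against (Bundled, News): payoffs 25, 86, 58 → best response News.
Service C against (News, Sports): payoffs 95, 51 → best response Sports.
Service C against (News, News): payoffs 87, 88 → best response News.
Service C against (News, Bundled): payoffs 94, 57 → best response Sports.
Service C against (Bundled, Sports): payoffs 52, 50 → best response Sports.
Service C against (Bundled, News): payoffs 29, 60 → best response News.
Service C against (Bundled, Bundled): payoffs 48, 24 → best response Sports.
Mutual best responses: (News, Bundled, Sports); (Bundled, Sports, Sports); (Bundled, News, News).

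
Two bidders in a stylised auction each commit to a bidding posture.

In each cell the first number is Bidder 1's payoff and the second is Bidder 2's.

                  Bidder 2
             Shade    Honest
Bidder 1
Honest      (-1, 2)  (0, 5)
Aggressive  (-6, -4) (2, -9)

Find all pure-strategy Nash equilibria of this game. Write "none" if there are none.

Bidder 1 against Shade: payoffs -1, -6 → best response Honest.
Bidder 1 against Honest: payoffs 0, 2 → best response Aggressive.
Bidder 2 against Honest: payoffs 2, 5 → best response Honest.
Bidder 2 against Aggressive: payoffs -4, -9 → best response Shade.
No profile is a mutual best response for all players.

none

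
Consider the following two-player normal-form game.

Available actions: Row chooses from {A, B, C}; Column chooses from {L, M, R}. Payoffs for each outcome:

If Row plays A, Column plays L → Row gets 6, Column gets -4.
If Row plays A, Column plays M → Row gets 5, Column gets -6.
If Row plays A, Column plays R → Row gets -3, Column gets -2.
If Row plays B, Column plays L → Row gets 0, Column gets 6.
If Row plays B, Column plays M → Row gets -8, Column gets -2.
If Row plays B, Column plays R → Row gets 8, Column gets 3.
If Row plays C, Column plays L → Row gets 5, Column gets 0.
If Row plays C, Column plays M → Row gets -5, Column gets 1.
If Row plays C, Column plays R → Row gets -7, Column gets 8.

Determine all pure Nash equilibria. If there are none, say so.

For each player, find the best response to each opponent profile; mutual best responses are the pure NE.
Row against L: payoffs 6, 0, 5 → best response A.
Row against M: payoffs 5, -8, -5 → best response A.
Row against R: payoffs -3, 8, -7 → best response B.
Column against A: payoffs -4, -6, -2 → best response R.
Column against B: payoffs 6, -2, 3 → best response L.
Column against C: payoffs 0, 1, 8 → best response R.
No profile is a mutual best response for all players.

There is no pure-strategy Nash equilibrium.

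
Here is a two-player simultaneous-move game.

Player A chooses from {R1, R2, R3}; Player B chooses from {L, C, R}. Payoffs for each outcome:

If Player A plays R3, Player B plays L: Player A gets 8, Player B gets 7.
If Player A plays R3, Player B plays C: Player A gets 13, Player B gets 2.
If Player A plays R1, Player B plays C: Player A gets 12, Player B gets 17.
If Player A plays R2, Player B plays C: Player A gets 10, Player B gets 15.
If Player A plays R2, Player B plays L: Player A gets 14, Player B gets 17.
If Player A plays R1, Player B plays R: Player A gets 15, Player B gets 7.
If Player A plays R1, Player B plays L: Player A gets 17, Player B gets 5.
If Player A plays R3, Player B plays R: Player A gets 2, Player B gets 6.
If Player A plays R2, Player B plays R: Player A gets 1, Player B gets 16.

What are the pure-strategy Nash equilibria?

There is no pure-strategy Nash equilibrium.

Player A against L: payoffs 17, 14, 8 → best response R1.
Player A against C: payoffs 12, 10, 13 → best response R3.
Player A against R: payoffs 15, 1, 2 → best response R1.
Player B against R1: payoffs 5, 17, 7 → best response C.
Player B against R2: payoffs 17, 15, 16 → best response L.
Player B against R3: payoffs 7, 2, 6 → best response L.
No profile is a mutual best response for all players.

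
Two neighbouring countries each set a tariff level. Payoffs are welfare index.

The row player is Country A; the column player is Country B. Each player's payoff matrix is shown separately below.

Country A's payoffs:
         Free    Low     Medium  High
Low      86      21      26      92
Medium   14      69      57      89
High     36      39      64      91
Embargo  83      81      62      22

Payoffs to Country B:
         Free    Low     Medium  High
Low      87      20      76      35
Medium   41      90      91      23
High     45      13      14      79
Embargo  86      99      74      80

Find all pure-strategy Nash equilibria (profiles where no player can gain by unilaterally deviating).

Pure-strategy Nash equilibria: (Low, Free) and (Embargo, Low)

For each player, find the best response to each opponent profile; mutual best responses are the pure NE.
Country A against Free: payoffs 86, 14, 36, 83 → best response Low.
Country A against Low: payoffs 21, 69, 39, 81 → best response Embargo.
Country A against Medium: payoffs 26, 57, 64, 62 → best response High.
Country A against High: payoffs 92, 89, 91, 22 → best response Low.
Country B against Low: payoffs 87, 20, 76, 35 → best response Free.
Country B against Medium: payoffs 41, 90, 91, 23 → best response Medium.
Country B against High: payoffs 45, 13, 14, 79 → best response High.
Country B against Embargo: payoffs 86, 99, 74, 80 → best response Low.
Mutual best responses: (Low, Free); (Embargo, Low).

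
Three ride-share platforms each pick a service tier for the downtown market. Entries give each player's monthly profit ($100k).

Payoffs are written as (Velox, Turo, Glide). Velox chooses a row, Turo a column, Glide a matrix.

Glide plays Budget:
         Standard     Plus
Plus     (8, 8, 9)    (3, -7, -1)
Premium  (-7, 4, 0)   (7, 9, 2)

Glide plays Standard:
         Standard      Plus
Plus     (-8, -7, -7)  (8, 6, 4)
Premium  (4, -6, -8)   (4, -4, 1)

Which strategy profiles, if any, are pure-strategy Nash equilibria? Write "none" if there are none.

Mark each player's best response to every combination of opponents' strategies; a profile where every player is best-responding is a pure Nash equilibrium.
Velox against (Standard, Budget): payoffs 8, -7 → best response Plus.
Velox against (Standard, Standard): payoffs -8, 4 → best response Premium.
Velox against (Plus, Budget): payoffs 3, 7 → best response Premium.
Velox against (Plus, Standard): payoffs 8, 4 → best response Plus.
Turo against (Plus, Budget): payoffs 8, -7 → best response Standard.
Turo against (Plus, Standard): payoffs -7, 6 → best response Plus.
Turo against (Premium, Budget): payoffs 4, 9 → best response Plus.
Turo against (Premium, Standard): payoffs -6, -4 → best response Plus.
Glide against (Plus, Standard): payoffs 9, -7 → best response Budget.
Glide against (Plus, Plus): payoffs -1, 4 → best response Standard.
Glide against (Premium, Standard): payoffs 0, -8 → best response Budget.
Glide against (Premium, Plus): payoffs 2, 1 → best response Budget.
Mutual best responses: (Plus, Standard, Budget); (Plus, Plus, Standard); (Premium, Plus, Budget).

The pure Nash equilibria are (Plus, Standard, Budget); (Plus, Plus, Standard); (Premium, Plus, Budget).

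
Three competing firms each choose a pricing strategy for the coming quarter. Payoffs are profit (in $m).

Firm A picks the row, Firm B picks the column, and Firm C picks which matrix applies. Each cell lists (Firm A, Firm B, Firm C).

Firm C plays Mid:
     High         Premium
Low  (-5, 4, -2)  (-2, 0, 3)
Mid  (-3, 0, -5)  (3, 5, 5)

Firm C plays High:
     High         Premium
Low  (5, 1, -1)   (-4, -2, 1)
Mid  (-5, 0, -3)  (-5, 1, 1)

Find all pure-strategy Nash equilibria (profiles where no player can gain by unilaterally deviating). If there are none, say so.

The pure Nash equilibria are (Low, High, High); (Mid, Premium, Mid).

Firm A against (High, Mid): payoffs -5, -3 → best response Mid.
Firm A against (High, High): payoffs 5, -5 → best response Low.
Firm A against (Premium, Mid): payoffs -2, 3 → best response Mid.
Firm A against (Premium, High): payoffs -4, -5 → best response Low.
Firm B against (Low, Mid): payoffs 4, 0 → best response High.
Firm B against (Low, High): payoffs 1, -2 → best response High.
Firm B against (Mid, Mid): payoffs 0, 5 → best response Premium.
Firm B against (Mid, High): payoffs 0, 1 → best response Premium.
Firm C against (Low, High): payoffs -2, -1 → best response High.
Firm C against (Low, Premium): payoffs 3, 1 → best response Mid.
Firm C against (Mid, High): payoffs -5, -3 → best response High.
Firm C against (Mid, Premium): payoffs 5, 1 → best response Mid.
Mutual best responses: (Low, High, High); (Mid, Premium, Mid).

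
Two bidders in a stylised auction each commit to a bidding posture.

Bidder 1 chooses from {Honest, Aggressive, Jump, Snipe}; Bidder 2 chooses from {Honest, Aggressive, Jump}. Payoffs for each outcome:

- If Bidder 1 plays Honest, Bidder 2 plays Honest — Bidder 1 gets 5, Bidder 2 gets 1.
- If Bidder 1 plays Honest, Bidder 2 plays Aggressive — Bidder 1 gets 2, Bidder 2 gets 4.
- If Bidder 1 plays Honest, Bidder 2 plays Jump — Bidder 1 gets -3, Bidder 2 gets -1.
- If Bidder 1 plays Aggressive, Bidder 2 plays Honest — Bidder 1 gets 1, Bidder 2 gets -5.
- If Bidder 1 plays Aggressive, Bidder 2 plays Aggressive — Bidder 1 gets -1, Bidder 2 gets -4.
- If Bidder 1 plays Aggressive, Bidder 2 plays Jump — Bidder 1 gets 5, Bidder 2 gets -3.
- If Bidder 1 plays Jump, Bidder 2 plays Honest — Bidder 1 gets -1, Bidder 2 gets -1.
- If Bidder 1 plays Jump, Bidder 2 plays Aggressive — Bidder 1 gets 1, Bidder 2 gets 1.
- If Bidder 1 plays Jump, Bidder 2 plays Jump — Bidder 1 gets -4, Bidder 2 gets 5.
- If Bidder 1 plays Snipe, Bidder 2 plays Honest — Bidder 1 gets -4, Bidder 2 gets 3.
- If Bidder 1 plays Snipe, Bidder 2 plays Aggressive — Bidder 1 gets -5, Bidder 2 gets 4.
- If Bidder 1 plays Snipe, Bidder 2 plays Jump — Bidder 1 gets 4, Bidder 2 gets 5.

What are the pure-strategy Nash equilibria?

(Honest, Aggressive), (Aggressive, Jump)

Bidder 1 against Honest: payoffs 5, 1, -1, -4 → best response Honest.
Bidder 1 against Aggressive: payoffs 2, -1, 1, -5 → best response Honest.
Bidder 1 against Jump: payoffs -3, 5, -4, 4 → best response Aggressive.
Bidder 2 against Honest: payoffs 1, 4, -1 → best response Aggressive.
Bidder 2 against Aggressive: payoffs -5, -4, -3 → best response Jump.
Bidder 2 against Jump: payoffs -1, 1, 5 → best response Jump.
Bidder 2 against Snipe: payoffs 3, 4, 5 → best response Jump.
Mutual best responses: (Honest, Aggressive); (Aggressive, Jump).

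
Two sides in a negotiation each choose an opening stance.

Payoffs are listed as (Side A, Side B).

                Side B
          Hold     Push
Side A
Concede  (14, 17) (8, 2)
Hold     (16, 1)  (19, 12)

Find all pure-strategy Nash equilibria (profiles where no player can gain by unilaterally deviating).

(Hold, Push)

(Concede, Hold): Side A can switch to Hold (14 → 16). Not NE.
(Concede, Push): Side A can switch to Hold (8 → 19). Not NE.
(Hold, Hold): Side B can switch to Push (1 → 12). Not NE.
(Hold, Push): Side A gets 19, best alternative 8; Side B gets 12, best alternative 1. No profitable deviation — NE.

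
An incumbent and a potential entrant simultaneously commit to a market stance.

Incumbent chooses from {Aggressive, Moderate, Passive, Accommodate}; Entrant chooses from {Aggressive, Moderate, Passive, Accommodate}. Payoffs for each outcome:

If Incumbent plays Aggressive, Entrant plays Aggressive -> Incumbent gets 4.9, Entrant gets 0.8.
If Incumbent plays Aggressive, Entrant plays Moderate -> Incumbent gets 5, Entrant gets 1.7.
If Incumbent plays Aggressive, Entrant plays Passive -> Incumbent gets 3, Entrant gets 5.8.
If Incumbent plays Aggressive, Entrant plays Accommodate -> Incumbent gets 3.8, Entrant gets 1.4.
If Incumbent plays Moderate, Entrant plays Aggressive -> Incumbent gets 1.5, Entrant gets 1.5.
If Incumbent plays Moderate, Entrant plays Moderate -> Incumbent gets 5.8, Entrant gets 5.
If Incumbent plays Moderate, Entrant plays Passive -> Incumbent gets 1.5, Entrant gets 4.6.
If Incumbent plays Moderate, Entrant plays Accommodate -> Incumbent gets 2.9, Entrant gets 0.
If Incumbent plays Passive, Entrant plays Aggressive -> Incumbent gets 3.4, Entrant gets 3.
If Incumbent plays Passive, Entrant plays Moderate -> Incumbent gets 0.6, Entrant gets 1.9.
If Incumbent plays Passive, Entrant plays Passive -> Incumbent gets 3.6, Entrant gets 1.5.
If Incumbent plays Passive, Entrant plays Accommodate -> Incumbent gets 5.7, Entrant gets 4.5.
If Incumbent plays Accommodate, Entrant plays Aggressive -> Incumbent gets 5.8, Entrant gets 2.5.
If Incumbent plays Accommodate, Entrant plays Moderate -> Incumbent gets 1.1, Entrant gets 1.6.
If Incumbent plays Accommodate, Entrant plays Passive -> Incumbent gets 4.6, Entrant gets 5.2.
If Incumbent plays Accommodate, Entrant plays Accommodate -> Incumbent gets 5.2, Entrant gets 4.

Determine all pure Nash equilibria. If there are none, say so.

Mark each player's best response to every combination of opponents' strategies; a profile where every player is best-responding is a pure Nash equilibrium.
Incumbent against Aggressive: payoffs 4.9, 1.5, 3.4, 5.8 → best response Accommodate.
Incumbent against Moderate: payoffs 5, 5.8, 0.6, 1.1 → best response Moderate.
Incumbent against Passive: payoffs 3, 1.5, 3.6, 4.6 → best response Accommodate.
Incumbent against Accommodate: payoffs 3.8, 2.9, 5.7, 5.2 → best response Passive.
Entrant against Aggressive: payoffs 0.8, 1.7, 5.8, 1.4 → best response Passive.
Entrant against Moderate: payoffs 1.5, 5, 4.6, 0 → best response Moderate.
Entrant against Passive: payoffs 3, 1.9, 1.5, 4.5 → best response Accommodate.
Entrant against Accommodate: payoffs 2.5, 1.6, 5.2, 4 → best response Passive.
Mutual best responses: (Moderate, Moderate); (Passive, Accommodate); (Accommodate, Passive).

Pure-strategy Nash equilibria: (Moderate, Moderate) and (Passive, Accommodate) and (Accommodate, Passive)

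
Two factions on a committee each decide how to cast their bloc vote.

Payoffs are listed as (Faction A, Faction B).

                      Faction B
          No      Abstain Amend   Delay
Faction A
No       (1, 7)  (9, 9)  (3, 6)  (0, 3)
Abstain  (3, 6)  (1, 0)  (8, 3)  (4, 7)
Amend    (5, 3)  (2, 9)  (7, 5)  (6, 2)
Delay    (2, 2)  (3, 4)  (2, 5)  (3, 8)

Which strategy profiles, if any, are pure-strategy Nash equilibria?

The unique pure-strategy Nash equilibrium is (No, Abstain).

Mark each player's best response to every combination of opponents' strategies; a profile where every player is best-responding is a pure Nash equilibrium.
Faction A against No: payoffs 1, 3, 5, 2 → best response Amend.
Faction A against Abstain: payoffs 9, 1, 2, 3 → best response No.
Faction A against Amend: payoffs 3, 8, 7, 2 → best response Abstain.
Faction A against Delay: payoffs 0, 4, 6, 3 → best response Amend.
Faction B against No: payoffs 7, 9, 6, 3 → best response Abstain.
Faction B against Abstain: payoffs 6, 0, 3, 7 → best response Delay.
Faction B against Amend: payoffs 3, 9, 5, 2 → best response Abstain.
Faction B against Delay: payoffs 2, 4, 5, 8 → best response Delay.
Mutual best responses: (No, Abstain).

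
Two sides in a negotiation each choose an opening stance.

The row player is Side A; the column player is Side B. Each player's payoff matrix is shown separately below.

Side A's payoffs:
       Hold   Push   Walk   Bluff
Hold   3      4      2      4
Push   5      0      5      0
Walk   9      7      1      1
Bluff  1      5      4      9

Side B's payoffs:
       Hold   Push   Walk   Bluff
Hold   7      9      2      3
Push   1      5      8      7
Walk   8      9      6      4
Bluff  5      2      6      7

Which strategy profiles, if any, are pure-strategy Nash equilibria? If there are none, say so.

(Push, Walk), (Walk, Push), (Bluff, Bluff)

Side A against Hold: payoffs 3, 5, 9, 1 → best response Walk.
Side A against Push: payoffs 4, 0, 7, 5 → best response Walk.
Side A against Walk: payoffs 2, 5, 1, 4 → best response Push.
Side A against Bluff: payoffs 4, 0, 1, 9 → best response Bluff.
Side B against Hold: payoffs 7, 9, 2, 3 → best response Push.
Side B against Push: payoffs 1, 5, 8, 7 → best response Walk.
Side B against Walk: payoffs 8, 9, 6, 4 → best response Push.
Side B against Bluff: payoffs 5, 2, 6, 7 → best response Bluff.
Mutual best responses: (Push, Walk); (Walk, Push); (Bluff, Bluff).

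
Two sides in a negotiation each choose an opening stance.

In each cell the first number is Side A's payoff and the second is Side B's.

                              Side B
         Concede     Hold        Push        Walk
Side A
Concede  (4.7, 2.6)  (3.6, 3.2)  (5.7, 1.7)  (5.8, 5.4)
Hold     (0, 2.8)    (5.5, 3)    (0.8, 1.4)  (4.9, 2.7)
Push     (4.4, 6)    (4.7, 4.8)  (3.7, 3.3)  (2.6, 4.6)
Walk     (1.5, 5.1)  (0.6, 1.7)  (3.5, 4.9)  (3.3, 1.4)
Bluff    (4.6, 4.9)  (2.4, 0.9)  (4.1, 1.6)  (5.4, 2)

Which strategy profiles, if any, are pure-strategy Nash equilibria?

(Concede, Concede): Side B can switch to Hold (2.6 → 3.2). Not NE.
(Concede, Hold): Side A can switch to Hold (3.6 → 5.5). Not NE.
(Concede, Push): Side B can switch to Concede (1.7 → 2.6). Not NE.
(Concede, Walk): Side A gets 5.8, best alternative 5.4; Side B gets 5.4, best alternative 3.2. No profitable deviation — NE.
(Hold, Concede): Side A can switch to Concede (0 → 4.7). Not NE.
(Hold, Hold): Side A gets 5.5, best alternative 4.7; Side B gets 3, best alternative 2.8. No profitable deviation — NE.
(Hold, Push): Side A can switch to Concede (0.8 → 5.7). Not NE.
(Hold, Walk): Side A can switch to Concede (4.9 → 5.8). Not NE.
(Push, Concede): Side A can switch to Concede (4.4 → 4.7). Not NE.
(Push, Hold): Side A can switch to Hold (4.7 → 5.5). Not NE.
(The remaining 10 profiles each have a profitable deviation by the same check.)

The pure Nash equilibria are (Concede, Walk), (Hold, Hold).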